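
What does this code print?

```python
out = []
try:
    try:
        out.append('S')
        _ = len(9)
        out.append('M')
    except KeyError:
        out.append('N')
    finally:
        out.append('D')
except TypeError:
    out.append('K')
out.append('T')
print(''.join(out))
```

Execution trace: 'S' (try body) → 'D' (finally) → 'K' (outer except TypeError) → 'T' (after the try/except). Output: SDKT

Answer: SDKT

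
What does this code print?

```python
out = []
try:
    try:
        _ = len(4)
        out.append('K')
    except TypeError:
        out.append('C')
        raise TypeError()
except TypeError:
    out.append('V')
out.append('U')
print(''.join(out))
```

Execution trace: 'C' (inner except TypeError) → 'V' (outer except TypeError) → 'U' (after the try/except). Output: CVU

Answer: CVU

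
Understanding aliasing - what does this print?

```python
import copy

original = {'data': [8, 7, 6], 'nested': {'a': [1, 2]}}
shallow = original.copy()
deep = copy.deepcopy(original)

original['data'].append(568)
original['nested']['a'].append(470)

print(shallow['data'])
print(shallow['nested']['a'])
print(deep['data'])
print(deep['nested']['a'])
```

Key concept: comparing shallow vs deep copy.
Step by step:
`original = {'data': [8, 7, 6], 'nested': {'a': [1, 2]}}` → original = {'data': [8, 7, 6], 'nested': {'a': [1, 2]}}
`shallow = original.copy()` → shallow = {'data': [8, 7, 6], 'nested': {'a': [1, 2]}}
`deep = copy.deepcopy(original)` → deep = {'data': [8, 7, 6], 'nested': {'a': [1, 2]}}
`original['data'].append(568)` → original = {'data': [8, 7, 6, 568], 'nested': {'a': [1, 2]}}; shallow = {'data': [8, 7, 6, 568], 'nested': {'a': [1, 2]}}
`original['nested']['a'].append(470)` → original = {'data': [8, 7, 6, 568], 'nested': {'a': [1, 2, 470]}}; shallow = {'data': [8, 7, 6, 568], 'nested': {'a': [1, 2, 470]}}
`print(shallow['data'])` → prints [8, 7, 6, 568]
`print(shallow['nested']['a'])` → prints [1, 2, 470]
`print(deep['data'])` → prints [8, 7, 6]
`print(deep['nested']['a'])` → prints [1, 2]

Answer:
[8, 7, 6, 568]
[1, 2, 470]
[8, 7, 6]
[1, 2]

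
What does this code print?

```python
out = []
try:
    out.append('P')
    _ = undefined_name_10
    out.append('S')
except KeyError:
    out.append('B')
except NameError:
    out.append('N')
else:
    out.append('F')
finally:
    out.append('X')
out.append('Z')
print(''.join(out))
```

Execution trace: 'P' (try body) → 'N' (except NameError) → 'X' (finally) → 'Z' (after the try/except). Output: PNXZ

Answer: PNXZ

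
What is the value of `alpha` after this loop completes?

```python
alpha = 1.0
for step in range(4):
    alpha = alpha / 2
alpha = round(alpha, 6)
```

Halving LR 4 times: 1 / 2^4
`alpha` takes the values: 1.0 → 0.5 → 0.25 → 0.125 → 0.0625

Answer: 0.0625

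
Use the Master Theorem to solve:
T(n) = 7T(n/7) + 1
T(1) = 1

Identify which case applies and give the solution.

a=7, b=7, f(n)=1. log_7(7) = 1. Since c=0 < 1, Case 1 applies: T(n) = Θ(n^log_b(a)) = O(n).

Answer: O(n) - Case 1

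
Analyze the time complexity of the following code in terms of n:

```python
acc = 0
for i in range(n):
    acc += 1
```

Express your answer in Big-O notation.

Each loop level contributes: n. Multiplying the contributions gives O(n).

Answer: O(n)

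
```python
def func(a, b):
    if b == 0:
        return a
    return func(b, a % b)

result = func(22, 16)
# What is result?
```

func(22, 16) -> func(16, 6) -> func(6, 4) -> func(4, 2) -> func(2, 0) -> 2

Answer: 2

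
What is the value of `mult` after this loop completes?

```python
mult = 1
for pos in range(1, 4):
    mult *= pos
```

3! = 6
`mult` takes the values: 1 → 2 → 6

Answer: 6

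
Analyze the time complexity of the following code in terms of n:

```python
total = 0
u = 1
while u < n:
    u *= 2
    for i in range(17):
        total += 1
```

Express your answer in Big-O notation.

Each loop level contributes: log n × 1. Multiplying the contributions gives O(log n).

Answer: O(log n)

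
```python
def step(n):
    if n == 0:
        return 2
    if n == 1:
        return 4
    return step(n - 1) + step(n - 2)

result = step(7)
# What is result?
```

Build up from base cases: step(0)=2, step(1)=4, step(2)=6, step(3)=10, step(4)=16, step(5)=26, step(6)=42, ..., step(7)=68

Answer: 68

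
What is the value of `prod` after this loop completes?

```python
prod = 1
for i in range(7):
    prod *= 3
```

3^7 = 2187
`prod` takes the values: 1 → 3 → 9 → 27 → 81 → 243 → 729 → 2187

Answer: 2187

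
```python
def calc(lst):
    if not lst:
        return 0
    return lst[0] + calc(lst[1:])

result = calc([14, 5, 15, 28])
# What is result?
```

14 + 5 + 15 + 28 + 0 = 62

Answer: 62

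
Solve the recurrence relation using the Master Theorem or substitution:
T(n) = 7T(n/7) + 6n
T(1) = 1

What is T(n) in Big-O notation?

By Master Theorem: a=7, b=7, f(n)=6n. Since log_7(7) = 1 and f(n) = Θ(n^1), Case 2 applies. T(n) = O(n log n).

Answer: O(n log n)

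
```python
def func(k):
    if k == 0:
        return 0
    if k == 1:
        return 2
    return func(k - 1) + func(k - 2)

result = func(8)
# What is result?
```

Build up from base cases: func(0)=0, func(1)=2, func(2)=2, func(3)=4, func(4)=6, func(5)=10, func(6)=16, ..., func(8)=42

Answer: 42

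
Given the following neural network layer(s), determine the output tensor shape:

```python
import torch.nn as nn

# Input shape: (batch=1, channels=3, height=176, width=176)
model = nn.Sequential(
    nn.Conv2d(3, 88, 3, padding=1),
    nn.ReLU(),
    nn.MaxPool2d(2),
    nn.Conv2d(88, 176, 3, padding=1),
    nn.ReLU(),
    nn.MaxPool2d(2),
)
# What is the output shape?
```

Input: (1, 3, 176, 176) -> after first Conv2d: (1, 88, 176, 176) -> after first MaxPool2d: (1, 88, 88, 88) -> after second Conv2d: (1, 176, 88, 88) -> Output: (1, 176, 44, 44)

Answer: (1, 176, 44, 44)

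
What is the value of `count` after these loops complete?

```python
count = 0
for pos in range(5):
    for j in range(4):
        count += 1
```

5 * 4 = 20
`count` takes the values: 0 → 1 → 2 → 3 → 4 → 5 → 6 → 7 → 8 → 9 → 10 → 11 → 12 → 13 → 14 → 15 → 16 → 17 → 18 → 19 → 20

Answer: 20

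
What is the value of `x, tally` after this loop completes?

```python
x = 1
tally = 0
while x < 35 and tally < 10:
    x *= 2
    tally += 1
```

Double until >= 35 or 10 iterations
`x, tally` takes the values: (1, 0) → (2, 0) → (2, 1) → (4, 1) → (4, 2) → (8, 2) → (8, 3) → (16, 3) → (16, 4) → (32, 4) → (32, 5) → (64, 5) → (64, 6)

Answer: 64, 6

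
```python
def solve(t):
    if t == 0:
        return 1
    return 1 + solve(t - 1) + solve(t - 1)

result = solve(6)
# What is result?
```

solve(t) = 1 + 2·solve(t-1), solve(0)=1. Closed form: (1+1)·2^6 - 1 = 127.

Answer: 127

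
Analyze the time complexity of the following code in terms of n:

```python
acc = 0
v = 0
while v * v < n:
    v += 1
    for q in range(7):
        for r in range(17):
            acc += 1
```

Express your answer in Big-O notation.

Each loop level contributes: √n × 1 × 1. Multiplying the contributions gives O(√n).

Answer: O(√n)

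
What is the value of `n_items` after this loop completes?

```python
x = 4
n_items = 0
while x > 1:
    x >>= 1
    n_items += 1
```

Count right shifts until 1
`n_items` takes the values: 0 → 1 → 2

Answer: 2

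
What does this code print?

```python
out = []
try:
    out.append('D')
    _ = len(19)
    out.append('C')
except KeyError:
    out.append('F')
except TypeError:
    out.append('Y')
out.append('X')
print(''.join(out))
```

Execution trace: 'D' (try body) → 'Y' (except TypeError) → 'X' (after the try/except). Output: DYX

Answer: DYX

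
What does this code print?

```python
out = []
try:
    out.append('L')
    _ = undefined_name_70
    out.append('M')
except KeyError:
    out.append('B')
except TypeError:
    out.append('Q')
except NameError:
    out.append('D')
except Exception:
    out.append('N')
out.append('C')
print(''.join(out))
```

Execution trace: 'L' (try body) → 'D' (except NameError) → 'C' (after the try/except). Output: LDC

Answer: LDC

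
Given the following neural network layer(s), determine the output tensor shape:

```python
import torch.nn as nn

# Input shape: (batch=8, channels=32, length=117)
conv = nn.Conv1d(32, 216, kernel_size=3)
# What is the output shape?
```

Input: (8, 32, 117) -> Output: (8, 216, 115)

Answer: (8, 216, 115)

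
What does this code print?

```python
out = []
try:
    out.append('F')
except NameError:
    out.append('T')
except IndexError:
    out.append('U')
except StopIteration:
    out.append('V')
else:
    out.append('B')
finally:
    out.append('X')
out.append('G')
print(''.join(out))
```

Execution trace: 'F' (try body, no exception) → 'B' (else) → 'X' (finally) → 'G' (after the try/except). Output: FBXG

Answer: FBXG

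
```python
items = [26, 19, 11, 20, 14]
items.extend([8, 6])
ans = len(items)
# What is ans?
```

Trace:
`items = [26, 19, 11, 20, 14]` → items = [26, 19, 11, 20, 14]
`items.extend([8, 6])` → items = [26, 19, 11, 20, 14, 8, 6]
`ans = len(items)` → ans = 7
So ans = 7

Answer: 7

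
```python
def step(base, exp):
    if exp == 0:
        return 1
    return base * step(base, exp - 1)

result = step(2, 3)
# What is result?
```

step(2, 3) = 2 * 2 * 2 = 8

Answer: 8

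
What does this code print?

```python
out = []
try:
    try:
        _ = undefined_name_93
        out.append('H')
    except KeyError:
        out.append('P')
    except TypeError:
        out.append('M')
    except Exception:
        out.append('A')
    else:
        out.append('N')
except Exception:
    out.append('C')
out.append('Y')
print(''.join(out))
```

Execution trace: 'A' (inner except Exception) → 'Y' (after the try/except). Output: AY

Answer: AY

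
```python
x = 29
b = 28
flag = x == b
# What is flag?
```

Trace:
`x = 29` → x = 29
`b = 28` → b = 28
`flag = x == b` → flag = False
So flag = False

Answer: False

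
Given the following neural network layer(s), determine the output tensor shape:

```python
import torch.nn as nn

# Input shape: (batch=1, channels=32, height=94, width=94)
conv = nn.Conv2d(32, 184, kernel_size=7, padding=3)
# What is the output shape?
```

Input: (1, 32, 94, 94) -> Output: (1, 184, 94, 94)

Answer: (1, 184, 94, 94)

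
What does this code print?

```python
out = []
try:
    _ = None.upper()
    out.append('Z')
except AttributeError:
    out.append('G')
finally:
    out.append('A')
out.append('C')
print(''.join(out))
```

Execution trace: 'G' (except AttributeError) → 'A' (finally) → 'C' (after the try/except). Output: GAC

Answer: GAC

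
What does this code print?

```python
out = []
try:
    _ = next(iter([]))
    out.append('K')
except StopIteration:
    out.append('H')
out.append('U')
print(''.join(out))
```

Execution trace: 'H' (except StopIteration) → 'U' (after the try/except). Output: HU

Answer: HU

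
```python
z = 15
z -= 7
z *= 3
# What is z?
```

Trace:
`z = 15` → z = 15
`z -= 7` → z = 8
`z *= 3` → z = 24
So z = 24

Answer: 24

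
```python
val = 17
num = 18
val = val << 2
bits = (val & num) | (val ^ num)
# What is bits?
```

Trace:
`val = 17` → val = 17
`num = 18` → num = 18
`val = val << 2` → val = 68
`bits = (val & num) | (val ^ num)` → bits = 86
So bits = 86

Answer: 86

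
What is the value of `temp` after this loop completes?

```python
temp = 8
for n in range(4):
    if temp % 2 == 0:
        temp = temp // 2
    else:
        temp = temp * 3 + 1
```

Collatz-style transformation from 8
`temp` takes the values: 8 → 4 → 2 → 1 → 4

Answer: 4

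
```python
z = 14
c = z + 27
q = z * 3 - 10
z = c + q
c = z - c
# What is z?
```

Trace:
`z = 14` → z = 14
`c = z + 27` → c = 41
`q = z * 3 - 10` → q = 32
`z = c + q` → z = 73
`c = z - c` → c = 32
So z = 73

Answer: 73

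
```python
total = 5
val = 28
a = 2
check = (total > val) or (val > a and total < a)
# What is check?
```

Trace:
`total = 5` → total = 5
`val = 28` → val = 28
`a = 2` → a = 2
`check = (total > val) or (val > a and total < a)` → check = False
So check = False

Answer: False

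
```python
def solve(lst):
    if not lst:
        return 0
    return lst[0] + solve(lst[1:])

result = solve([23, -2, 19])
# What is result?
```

23 + (-2) + 19 + 0 = 40

Answer: 40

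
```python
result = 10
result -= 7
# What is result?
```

Trace:
`result = 10` → result = 10
`result -= 7` → result = 3
So result = 3

Answer: 3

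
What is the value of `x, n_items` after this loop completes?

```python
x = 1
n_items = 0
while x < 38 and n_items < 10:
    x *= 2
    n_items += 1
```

Double until >= 38 or 10 iterations
`x, n_items` takes the values: (1, 0) → (2, 0) → (2, 1) → (4, 1) → (4, 2) → (8, 2) → (8, 3) → (16, 3) → (16, 4) → (32, 4) → (32, 5) → (64, 5) → (64, 6)

Answer: 64, 6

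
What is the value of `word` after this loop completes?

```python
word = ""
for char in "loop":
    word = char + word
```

Reverse 'loop'
`word` takes the values: "" → "l" → "ol" → "ool" → "pool"

Answer: "pool"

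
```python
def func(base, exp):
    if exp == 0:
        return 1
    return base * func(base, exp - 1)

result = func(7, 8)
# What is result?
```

func(7, 8) = 7 * 7 * 7 * 7 * 7 * 7 * 7 * 7 = 5764801

Answer: 5764801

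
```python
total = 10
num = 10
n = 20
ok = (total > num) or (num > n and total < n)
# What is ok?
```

Trace:
`total = 10` → total = 10
`num = 10` → num = 10
`n = 20` → n = 20
`ok = (total > num) or (num > n and total < n)` → ok = False
So ok = False

Answer: False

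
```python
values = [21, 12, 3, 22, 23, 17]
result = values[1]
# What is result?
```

Trace:
`values = [21, 12, 3, 22, 23, 17]` → values = [21, 12, 3, 22, 23, 17]
`result = values[1]` → result = 12
So result = 12

Answer: 12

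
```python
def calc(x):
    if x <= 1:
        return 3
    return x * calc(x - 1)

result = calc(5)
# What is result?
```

calc(5) = 5 * 4 * 3 * 2 * 3 = 360

Answer: 360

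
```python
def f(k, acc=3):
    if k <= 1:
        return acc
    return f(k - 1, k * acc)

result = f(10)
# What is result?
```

Accumulator trace (n, acc): (10, 3) -> (9, 30) -> (8, 270) -> (7, 2160) -> (6, 15120) -> (5, 90720) -> (4, 453600) -> (3, 1814400) -> (2, 5443200) -> (1, 10886400) -> return 10886400

Answer: 10886400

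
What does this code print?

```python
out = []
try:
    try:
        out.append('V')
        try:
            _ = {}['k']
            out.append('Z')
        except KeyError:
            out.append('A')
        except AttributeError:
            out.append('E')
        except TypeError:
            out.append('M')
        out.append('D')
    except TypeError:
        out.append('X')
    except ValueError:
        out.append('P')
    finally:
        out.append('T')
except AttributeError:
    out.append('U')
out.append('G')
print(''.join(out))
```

Execution trace: 'V' (try body) → 'A' (inner except KeyError) → 'D' (try body, no exception) → 'T' (finally) → 'G' (after the try/except). Output: VADTG

Answer: VADTG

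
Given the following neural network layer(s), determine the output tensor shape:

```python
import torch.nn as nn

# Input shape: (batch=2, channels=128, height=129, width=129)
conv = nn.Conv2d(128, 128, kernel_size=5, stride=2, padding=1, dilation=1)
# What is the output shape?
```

Input: (2, 128, 129, 129) -> Output: (2, 128, 64, 64)

Answer: (2, 128, 64, 64)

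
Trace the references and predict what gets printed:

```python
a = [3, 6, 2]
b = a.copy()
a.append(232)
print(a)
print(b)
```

Key concept: list.copy() creates independent copy.
Step by step:
`a = [3, 6, 2]` → a = [3, 6, 2]
`b = a.copy()` → b = [3, 6, 2]
`a.append(232)` → a = [3, 6, 2, 232]
`print(a)` → prints [3, 6, 2, 232]
`print(b)` → prints [3, 6, 2]

Answer:
[3, 6, 2, 232]
[3, 6, 2]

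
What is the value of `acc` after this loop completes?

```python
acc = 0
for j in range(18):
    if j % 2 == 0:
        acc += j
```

Sum of even numbers 0 to 17
`acc` takes the values: 0 → 2 → 6 → 12 → 20 → 30 → 42 → 56 → 72

Answer: 72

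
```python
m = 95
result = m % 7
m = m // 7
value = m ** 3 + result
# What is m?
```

Trace:
`m = 95` → m = 95
`result = m % 7` → result = 4
`m = m // 7` → m = 13
`value = m ** 3 + result` → value = 2201
So m = 13

Answer: 13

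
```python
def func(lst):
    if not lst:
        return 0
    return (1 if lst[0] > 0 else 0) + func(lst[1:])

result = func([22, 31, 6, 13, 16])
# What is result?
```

Count of positive elements in [22, 31, 6, 13, 16] = 5

Answer: 5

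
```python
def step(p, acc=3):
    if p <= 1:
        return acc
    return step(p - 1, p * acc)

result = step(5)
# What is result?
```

Accumulator trace (n, acc): (5, 3) -> (4, 15) -> (3, 60) -> (2, 180) -> (1, 360) -> return 360

Answer: 360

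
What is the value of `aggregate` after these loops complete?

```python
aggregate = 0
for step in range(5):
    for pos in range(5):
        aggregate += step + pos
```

Sum of all step+pos for step,pos in 5x5
`aggregate` takes the values: 0 → 1 → 3 → 6 → 10 → 11 → 13 → 16 → 20 → 25 → 27 → 30 → 34 → 39 → 45 → 48 → 52 → 57 → 63 → 70 → 74 → 79 → 85 → 92 → 100

Answer: 100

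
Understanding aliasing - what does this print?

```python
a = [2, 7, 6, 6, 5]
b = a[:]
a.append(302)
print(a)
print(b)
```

Key concept: slice [:] creates copy.
Step by step:
`a = [2, 7, 6, 6, 5]` → a = [2, 7, 6, 6, 5]
`b = a[:]` → b = [2, 7, 6, 6, 5]
`a.append(302)` → a = [2, 7, 6, 6, 5, 302]
`print(a)` → prints [2, 7, 6, 6, 5, 302]
`print(b)` → prints [2, 7, 6, 6, 5]

Answer:
[2, 7, 6, 6, 5, 302]
[2, 7, 6, 6, 5]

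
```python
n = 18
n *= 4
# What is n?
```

Trace:
`n = 18` → n = 18
`n *= 4` → n = 72
So n = 72

Answer: 72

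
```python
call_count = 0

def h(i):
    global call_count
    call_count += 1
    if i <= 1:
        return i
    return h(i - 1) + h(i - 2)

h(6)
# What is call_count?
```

Calls(i) = 1 + Calls(i-1) + Calls(i-2); Calls(0)=Calls(1)=1. For i=6 this gives 25.

Answer: 25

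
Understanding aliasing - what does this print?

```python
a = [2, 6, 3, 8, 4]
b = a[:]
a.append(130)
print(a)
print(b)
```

Key concept: slice [:] creates copy.
Step by step:
`a = [2, 6, 3, 8, 4]` → a = [2, 6, 3, 8, 4]
`b = a[:]` → b = [2, 6, 3, 8, 4]
`a.append(130)` → a = [2, 6, 3, 8, 4, 130]
`print(a)` → prints [2, 6, 3, 8, 4, 130]
`print(b)` → prints [2, 6, 3, 8, 4]

Answer:
[2, 6, 3, 8, 4, 130]
[2, 6, 3, 8, 4]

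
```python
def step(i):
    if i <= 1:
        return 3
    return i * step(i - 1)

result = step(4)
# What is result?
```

step(4) = 4 * 3 * 2 * 3 = 72

Answer: 72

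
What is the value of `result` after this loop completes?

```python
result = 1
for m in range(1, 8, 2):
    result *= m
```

Product of 1, 3, 5, ... up to 7
`result` takes the values: 1 → 3 → 15 → 105

Answer: 105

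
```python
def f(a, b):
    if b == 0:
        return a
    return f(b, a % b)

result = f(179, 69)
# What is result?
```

f(179, 69) -> f(69, 41) -> f(41, 28) -> f(28, 13) -> f(13, 2) -> f(2, 1) -> f(1, 0) -> 1

Answer: 1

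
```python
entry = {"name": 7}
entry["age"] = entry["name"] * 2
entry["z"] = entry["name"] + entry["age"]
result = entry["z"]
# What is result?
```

Trace:
`entry = {"name": 7}` → entry = {'name': 7}
`entry["age"] = entry["name"] * 2` → entry = {'name': 7, 'age': 14}
`entry["z"] = entry["name"] + entry["age"]` → entry = {'name': 7, 'age': 14, 'z': 21}
`result = entry["z"]` → result = 21
So result = 21

Answer: 21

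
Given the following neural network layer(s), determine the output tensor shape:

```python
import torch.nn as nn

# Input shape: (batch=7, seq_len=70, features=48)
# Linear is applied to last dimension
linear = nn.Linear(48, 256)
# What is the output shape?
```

Input: (7, 70, 48) -> Output: (7, 70, 256)

Answer: (7, 70, 256)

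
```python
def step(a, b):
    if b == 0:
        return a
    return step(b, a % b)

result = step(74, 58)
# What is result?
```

step(74, 58) -> step(58, 16) -> step(16, 10) -> step(10, 6) -> step(6, 4) -> step(4, 2) -> step(2, 0) -> 2

Answer: 2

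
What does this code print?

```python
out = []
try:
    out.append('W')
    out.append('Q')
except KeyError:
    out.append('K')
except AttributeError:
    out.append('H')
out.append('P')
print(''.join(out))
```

Execution trace: 'W' (try body) → 'Q' (try body, no exception) → 'P' (after the try/except). Output: WQP

Answer: WQP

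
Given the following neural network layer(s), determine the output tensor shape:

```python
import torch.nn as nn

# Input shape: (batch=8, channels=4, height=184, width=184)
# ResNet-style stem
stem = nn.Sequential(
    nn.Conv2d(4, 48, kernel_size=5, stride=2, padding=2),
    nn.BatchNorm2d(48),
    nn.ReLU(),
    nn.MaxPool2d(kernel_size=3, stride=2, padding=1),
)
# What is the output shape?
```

Input: (8, 4, 184, 184) -> after Conv2d 5x5 stride=2: (8, 48, 92, 92) -> Output: (8, 48, 46, 46)

Answer: (8, 48, 46, 46)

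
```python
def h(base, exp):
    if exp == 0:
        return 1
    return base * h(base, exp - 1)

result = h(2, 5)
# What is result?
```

h(2, 5) = 2 * 2 * 2 * 2 * 2 = 32

Answer: 32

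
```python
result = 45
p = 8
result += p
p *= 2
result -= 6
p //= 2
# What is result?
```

Trace:
`result = 45` → result = 45
`p = 8` → p = 8
`result += p` → result = 53
`p *= 2` → p = 16
`result -= 6` → result = 47
`p //= 2` → p = 8
So result = 47

Answer: 47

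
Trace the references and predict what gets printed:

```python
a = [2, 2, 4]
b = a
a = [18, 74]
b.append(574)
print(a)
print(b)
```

Key concept: rebinding vs mutation: a is rebound to a new list, b still points at the original.
Step by step:
`a = [2, 2, 4]` → a = [2, 2, 4]
`b = a` → b = [2, 2, 4] (same object as a)
`a = [18, 74]` → a = [18, 74]
`b.append(574)` → b = [2, 2, 4, 574]
`print(a)` → prints [18, 74]
`print(b)` → prints [2, 2, 4, 574]

Answer:
[18, 74]
[2, 2, 4, 574]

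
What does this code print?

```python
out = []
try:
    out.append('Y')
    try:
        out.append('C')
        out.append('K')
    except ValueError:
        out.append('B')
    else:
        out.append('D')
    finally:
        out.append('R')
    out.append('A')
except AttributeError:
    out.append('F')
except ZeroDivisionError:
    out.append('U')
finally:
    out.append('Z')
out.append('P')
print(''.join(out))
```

Execution trace: 'Y' (try body) → 'C' (inner try body) → 'K' (inner try body, no exception) → 'D' (inner else) → 'R' (inner finally) → 'A' (try body, no exception) → 'Z' (finally) → 'P' (after the try/except). Output: YCKDRAZP

Answer: YCKDRAZP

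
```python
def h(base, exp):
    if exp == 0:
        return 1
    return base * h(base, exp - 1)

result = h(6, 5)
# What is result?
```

h(6, 5) = 6 * 6 * 6 * 6 * 6 = 7776

Answer: 7776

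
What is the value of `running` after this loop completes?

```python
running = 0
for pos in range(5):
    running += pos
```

Sum of 0 to 4 = 10
`running` takes the values: 0 → 1 → 3 → 6 → 10

Answer: 10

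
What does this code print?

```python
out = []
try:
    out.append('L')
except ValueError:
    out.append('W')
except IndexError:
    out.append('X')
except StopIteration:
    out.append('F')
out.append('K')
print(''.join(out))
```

Execution trace: 'L' (try body, no exception) → 'K' (after the try/except). Output: LK

Answer: LK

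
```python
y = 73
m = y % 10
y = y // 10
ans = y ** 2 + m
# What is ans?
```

Trace:
`y = 73` → y = 73
`m = y % 10` → m = 3
`y = y // 10` → y = 7
`ans = y ** 2 + m` → ans = 52
So ans = 52

Answer: 52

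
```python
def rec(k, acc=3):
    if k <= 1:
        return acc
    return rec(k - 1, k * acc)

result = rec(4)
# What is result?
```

Accumulator trace (n, acc): (4, 3) -> (3, 12) -> (2, 36) -> (1, 72) -> return 72

Answer: 72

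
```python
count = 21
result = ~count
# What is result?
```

Trace:
`count = 21` → count = 21
`result = ~count` → result = -22
So result = -22

Answer: -22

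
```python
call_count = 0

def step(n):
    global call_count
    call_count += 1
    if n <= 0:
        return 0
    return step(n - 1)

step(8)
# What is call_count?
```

Linear recursion stepping by 1: 9 calls from n=8 down to ≤0.

Answer: 9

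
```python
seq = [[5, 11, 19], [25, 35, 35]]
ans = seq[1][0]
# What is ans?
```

Trace:
`seq = [[5, 11, 19], [25, 35, 35]]` → seq = [[5, 11, 19], [25, 35, 35]]
`ans = seq[1][0]` → ans = 25
So ans = 25

Answer: 25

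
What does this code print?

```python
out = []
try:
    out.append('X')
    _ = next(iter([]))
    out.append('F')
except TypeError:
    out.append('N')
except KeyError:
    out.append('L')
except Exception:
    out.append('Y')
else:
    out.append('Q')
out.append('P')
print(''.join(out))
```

Execution trace: 'X' (try body) → 'Y' (except Exception) → 'P' (after the try/except). Output: XYP

Answer: XYP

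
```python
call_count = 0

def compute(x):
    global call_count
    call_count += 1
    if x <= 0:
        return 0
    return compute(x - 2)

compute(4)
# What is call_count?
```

Linear recursion stepping by 2: 3 calls from x=4 down to ≤0.

Answer: 3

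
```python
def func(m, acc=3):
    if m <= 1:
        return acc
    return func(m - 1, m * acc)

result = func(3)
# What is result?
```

Accumulator trace (n, acc): (3, 3) -> (2, 9) -> (1, 18) -> return 18

Answer: 18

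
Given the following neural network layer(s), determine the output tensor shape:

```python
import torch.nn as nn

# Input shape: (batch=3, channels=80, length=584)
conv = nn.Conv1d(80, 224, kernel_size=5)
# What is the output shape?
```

Input: (3, 80, 584) -> Output: (3, 224, 580)

Answer: (3, 224, 580)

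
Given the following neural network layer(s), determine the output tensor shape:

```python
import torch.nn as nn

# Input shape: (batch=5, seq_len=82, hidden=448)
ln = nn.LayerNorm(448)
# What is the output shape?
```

Input: (5, 82, 448) -> Output: (5, 82, 448)

Answer: (5, 82, 448)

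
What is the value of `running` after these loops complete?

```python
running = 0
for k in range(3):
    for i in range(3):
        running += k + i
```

Sum of all k+i for k,i in 3x3
`running` takes the values: 0 → 1 → 3 → 4 → 6 → 9 → 11 → 14 → 18

Answer: 18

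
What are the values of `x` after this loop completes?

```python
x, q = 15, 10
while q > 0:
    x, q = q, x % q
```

GCD of 15 and 10
`x` takes the values: 15 → 10 → 5

Answer: 5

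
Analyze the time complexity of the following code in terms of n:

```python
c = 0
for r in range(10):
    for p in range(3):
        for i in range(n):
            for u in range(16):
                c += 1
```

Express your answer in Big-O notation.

Each loop level contributes: 1 × 1 × n × 1. Multiplying the contributions gives O(n).

Answer: O(n)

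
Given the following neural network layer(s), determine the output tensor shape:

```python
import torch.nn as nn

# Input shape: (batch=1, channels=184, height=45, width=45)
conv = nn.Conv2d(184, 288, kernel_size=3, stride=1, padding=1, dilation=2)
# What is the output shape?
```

Input: (1, 184, 45, 45) -> Output: (1, 288, 43, 43)

Answer: (1, 288, 43, 43)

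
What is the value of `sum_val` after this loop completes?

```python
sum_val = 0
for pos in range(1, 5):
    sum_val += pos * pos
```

Sum of squares 1² to 4² = 30
`sum_val` takes the values: 0 → 1 → 5 → 14 → 30

Answer: 30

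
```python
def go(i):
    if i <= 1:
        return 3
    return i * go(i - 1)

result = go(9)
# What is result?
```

go(9) = 9 * 8 * 7 * 6 * 5 * 4 * 3 * 2 * 3 = 1088640

Answer: 1088640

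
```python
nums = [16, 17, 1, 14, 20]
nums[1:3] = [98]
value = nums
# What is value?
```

Trace:
`nums = [16, 17, 1, 14, 20]` → nums = [16, 17, 1, 14, 20]
`nums[1:3] = [98]` → nums = [16, 98, 14, 20]
`value = nums` → value = [16, 98, 14, 20]
So value = [16, 98, 14, 20]

Answer: [16, 98, 14, 20]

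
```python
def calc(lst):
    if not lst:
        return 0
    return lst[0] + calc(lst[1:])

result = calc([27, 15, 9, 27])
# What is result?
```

27 + 15 + 9 + 27 + 0 = 78

Answer: 78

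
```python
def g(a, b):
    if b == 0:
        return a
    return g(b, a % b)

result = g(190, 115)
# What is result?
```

g(190, 115) -> g(115, 75) -> g(75, 40) -> g(40, 35) -> g(35, 5) -> g(5, 0) -> 5

Answer: 5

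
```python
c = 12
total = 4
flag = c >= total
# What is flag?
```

Trace:
`c = 12` → c = 12
`total = 4` → total = 4
`flag = c >= total` → flag = True
So flag = True

Answer: True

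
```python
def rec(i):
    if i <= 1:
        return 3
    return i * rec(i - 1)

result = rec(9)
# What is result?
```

rec(9) = 9 * 8 * 7 * 6 * 5 * 4 * 3 * 2 * 3 = 1088640

Answer: 1088640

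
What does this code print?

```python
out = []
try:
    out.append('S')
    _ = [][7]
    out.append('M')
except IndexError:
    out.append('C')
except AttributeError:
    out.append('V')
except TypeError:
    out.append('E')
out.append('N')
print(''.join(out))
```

Execution trace: 'S' (try body) → 'C' (except IndexError) → 'N' (after the try/except). Output: SCN

Answer: SCN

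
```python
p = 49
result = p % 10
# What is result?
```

Trace:
`p = 49` → p = 49
`result = p % 10` → result = 9
So result = 9

Answer: 9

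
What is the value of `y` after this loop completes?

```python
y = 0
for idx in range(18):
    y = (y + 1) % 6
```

Increment mod 6, 18 times = 0
`y` takes the values: 0 → 1 → 2 → 3 → 4 → 5 → 0 → 1 → 2 → 3 → 4 → 5 → 0 → 1 → 2 → 3 → 4 → 5 → 0

Answer: 0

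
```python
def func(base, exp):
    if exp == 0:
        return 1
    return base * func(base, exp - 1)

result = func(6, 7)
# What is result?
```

func(6, 7) = 6 * 6 * 6 * 6 * 6 * 6 * 6 = 279936

Answer: 279936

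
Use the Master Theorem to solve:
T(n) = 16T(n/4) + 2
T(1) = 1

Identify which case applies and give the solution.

a=16, b=4, f(n)=2. log_4(16) = 2. Since c=0 < 2, Case 1 applies: T(n) = Θ(n^log_b(a)) = O(n^2).

Answer: O(n^2) - Case 1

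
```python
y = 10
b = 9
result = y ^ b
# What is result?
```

Trace:
`y = 10` → y = 10
`b = 9` → b = 9
`result = y ^ b` → result = 3
So result = 3

Answer: 3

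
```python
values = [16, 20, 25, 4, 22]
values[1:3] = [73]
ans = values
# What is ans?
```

Trace:
`values = [16, 20, 25, 4, 22]` → values = [16, 20, 25, 4, 22]
`values[1:3] = [73]` → values = [16, 73, 4, 22]
`ans = values` → ans = [16, 73, 4, 22]
So ans = [16, 73, 4, 22]

Answer: [16, 73, 4, 22]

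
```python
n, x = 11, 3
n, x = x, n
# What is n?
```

Trace:
`n, x = 11, 3` → n = 11; x = 3
`n, x = x, n` → n = 3; x = 11
So n = 3

Answer: 3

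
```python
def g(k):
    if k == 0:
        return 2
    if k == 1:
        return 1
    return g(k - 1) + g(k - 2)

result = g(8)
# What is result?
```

Build up from base cases: g(0)=2, g(1)=1, g(2)=3, g(3)=4, g(4)=7, g(5)=11, g(6)=18, ..., g(8)=47

Answer: 47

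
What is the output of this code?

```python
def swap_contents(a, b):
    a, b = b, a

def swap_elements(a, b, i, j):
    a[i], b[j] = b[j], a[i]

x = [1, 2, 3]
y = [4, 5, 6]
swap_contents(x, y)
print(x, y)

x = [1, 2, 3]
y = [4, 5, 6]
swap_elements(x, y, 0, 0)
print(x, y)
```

Key concept: parameter rebinding vs mutation.
Step by step:
`x = [1, 2, 3]` → x = [1, 2, 3]
`y = [4, 5, 6]` → y = [4, 5, 6]
`swap_contents(x, y)` → no visible change to tracked variables
`print(x, y)` → prints [1, 2, 3] [4, 5, 6]
`x = [1, 2, 3]` → x = [1, 2, 3]
`y = [4, 5, 6]` → y = [4, 5, 6]
`swap_elements(x, y, 0, 0)` → x = [4, 2, 3]; y = [1, 5, 6]
`print(x, y)` → prints [4, 2, 3] [1, 5, 6]

Answer:
[1, 2, 3] [4, 5, 6]
[4, 2, 3] [1, 5, 6]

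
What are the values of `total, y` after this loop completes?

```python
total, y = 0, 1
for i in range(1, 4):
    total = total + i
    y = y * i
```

Sum and factorial of 1 to 3
`total, y` takes the values: (0, 1) → (1, 1) → (3, 1) → (3, 2) → (6, 2) → (6, 6)

Answer: 6, 6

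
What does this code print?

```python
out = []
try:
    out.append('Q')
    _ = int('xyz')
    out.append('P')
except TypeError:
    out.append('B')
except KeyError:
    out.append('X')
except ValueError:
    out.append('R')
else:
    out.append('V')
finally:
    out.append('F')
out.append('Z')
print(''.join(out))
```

Execution trace: 'Q' (try body) → 'R' (except ValueError) → 'F' (finally) → 'Z' (after the try/except). Output: QRFZ

Answer: QRFZ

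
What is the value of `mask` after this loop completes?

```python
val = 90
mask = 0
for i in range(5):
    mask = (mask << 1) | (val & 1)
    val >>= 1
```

Reverse lowest 5 bits of 90
`mask` takes the values: 0 → 1 → 2 → 5 → 11

Answer: 11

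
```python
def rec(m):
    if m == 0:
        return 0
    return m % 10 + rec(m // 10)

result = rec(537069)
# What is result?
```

Sum of digits of 537069: 9 + 6 + 0 + 7 + 3 + 5 = 30

Answer: 30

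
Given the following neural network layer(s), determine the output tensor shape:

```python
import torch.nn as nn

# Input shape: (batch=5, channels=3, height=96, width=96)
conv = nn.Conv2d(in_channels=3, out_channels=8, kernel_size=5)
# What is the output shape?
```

Input: (5, 3, 96, 96) -> Output: (5, 8, 92, 92)

Answer: (5, 8, 92, 92)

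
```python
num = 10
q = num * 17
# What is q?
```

Trace:
`num = 10` → num = 10
`q = num * 17` → q = 170
So q = 170

Answer: 170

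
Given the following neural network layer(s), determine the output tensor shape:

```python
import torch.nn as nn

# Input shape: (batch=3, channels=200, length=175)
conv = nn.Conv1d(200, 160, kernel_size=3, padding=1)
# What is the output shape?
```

Input: (3, 200, 175) -> Output: (3, 160, 175)

Answer: (3, 160, 175)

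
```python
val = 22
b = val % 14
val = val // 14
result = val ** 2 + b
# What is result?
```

Trace:
`val = 22` → val = 22
`b = val % 14` → b = 8
`val = val // 14` → val = 1
`result = val ** 2 + b` → result = 9
So result = 9

Answer: 9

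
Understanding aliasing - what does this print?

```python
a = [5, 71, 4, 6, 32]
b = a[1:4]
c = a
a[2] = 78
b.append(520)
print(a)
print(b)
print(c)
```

Key concept: slice vs alias.
Step by step:
`a = [5, 71, 4, 6, 32]` → a = [5, 71, 4, 6, 32]
`b = a[1:4]` → b = [71, 4, 6]
`c = a` → c = [5, 71, 4, 6, 32] (same object as a)
`a[2] = 78` → a = [5, 71, 78, 6, 32] (same object as c); c = [5, 71, 78, 6, 32] (same object as a)
`b.append(520)` → b = [71, 4, 6, 520]
`print(a)` → prints [5, 71, 78, 6, 32]
`print(b)` → prints [71, 4, 6, 520]
`print(c)` → prints [5, 71, 78, 6, 32]

Answer:
[5, 71, 78, 6, 32]
[71, 4, 6, 520]
[5, 71, 78, 6, 32]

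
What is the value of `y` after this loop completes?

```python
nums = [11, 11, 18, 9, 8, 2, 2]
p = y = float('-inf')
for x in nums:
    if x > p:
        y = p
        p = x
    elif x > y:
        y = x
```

Second largest (with repeats) in [11, 11, 18, 9, 8, 2, 2]
`y` takes the values: -inf → 11

Answer: 11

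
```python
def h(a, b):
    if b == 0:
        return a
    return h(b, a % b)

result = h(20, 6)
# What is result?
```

h(20, 6) -> h(6, 2) -> h(2, 0) -> 2

Answer: 2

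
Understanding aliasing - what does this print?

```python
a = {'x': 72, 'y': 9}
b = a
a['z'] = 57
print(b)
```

Key concept: dict aliasing.
Step by step:
`a = {'x': 72, 'y': 9}` → a = {'x': 72, 'y': 9}
`b = a` → b = {'x': 72, 'y': 9} (same object as a)
`a['z'] = 57` → a = {'x': 72, 'y': 9, 'z': 57} (same object as b); b = {'x': 72, 'y': 9, 'z': 57} (same object as a)
`print(b)` → prints {'x': 72, 'y': 9, 'z': 57}

Answer: {'x': 72, 'y': 9, 'z': 57}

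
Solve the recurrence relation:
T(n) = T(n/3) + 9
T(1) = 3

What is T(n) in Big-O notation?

Each step divides n by 3 and adds 9. After log_3(n) steps we reach T(1)=3. So T(n) = 9·log_3(n) + 3 = O(log n).

Answer: O(log n)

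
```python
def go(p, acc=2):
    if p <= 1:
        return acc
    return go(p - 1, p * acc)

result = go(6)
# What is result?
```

Accumulator trace (n, acc): (6, 2) -> (5, 12) -> (4, 60) -> (3, 240) -> (2, 720) -> (1, 1440) -> return 1440

Answer: 1440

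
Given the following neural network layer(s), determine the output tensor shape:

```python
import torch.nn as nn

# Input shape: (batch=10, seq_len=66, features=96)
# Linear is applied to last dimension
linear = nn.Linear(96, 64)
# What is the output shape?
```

Input: (10, 66, 96) -> Output: (10, 66, 64)

Answer: (10, 66, 64)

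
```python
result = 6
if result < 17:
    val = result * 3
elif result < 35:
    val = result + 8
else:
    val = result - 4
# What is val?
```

Trace:
`result = 6` → result = 6
`if result < 17: ...` → result < 17 is True → val = 18
So val = 18

Answer: 18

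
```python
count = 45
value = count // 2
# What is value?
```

Trace:
`count = 45` → count = 45
`value = count // 2` → value = 22
So value = 22

Answer: 22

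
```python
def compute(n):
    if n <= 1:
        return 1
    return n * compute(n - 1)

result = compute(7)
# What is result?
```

compute(7) = 7 * 6 * 5 * 4 * 3 * 2 * 1 = 5040

Answer: 5040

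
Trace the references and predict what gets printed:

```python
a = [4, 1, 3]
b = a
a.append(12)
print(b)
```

Key concept: basic list aliasing.
Step by step:
`a = [4, 1, 3]` → a = [4, 1, 3]
`b = a` → b = [4, 1, 3] (same object as a)
`a.append(12)` → a = [4, 1, 3, 12] (same object as b); b = [4, 1, 3, 12] (same object as a)
`print(b)` → prints [4, 1, 3, 12]

Answer: [4, 1, 3, 12]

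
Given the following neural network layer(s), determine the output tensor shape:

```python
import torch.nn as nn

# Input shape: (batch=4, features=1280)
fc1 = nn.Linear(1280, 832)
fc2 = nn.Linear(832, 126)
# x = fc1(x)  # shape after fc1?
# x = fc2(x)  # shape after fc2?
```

Input: (4, 1280) -> after fc1: (4, 832) -> Output: (4, 126)

Answer: (4, 126)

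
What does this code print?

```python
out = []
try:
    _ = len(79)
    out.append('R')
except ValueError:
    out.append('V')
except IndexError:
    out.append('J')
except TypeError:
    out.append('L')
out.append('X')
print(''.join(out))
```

Execution trace: 'L' (except TypeError) → 'X' (after the try/except). Output: LX

Answer: LX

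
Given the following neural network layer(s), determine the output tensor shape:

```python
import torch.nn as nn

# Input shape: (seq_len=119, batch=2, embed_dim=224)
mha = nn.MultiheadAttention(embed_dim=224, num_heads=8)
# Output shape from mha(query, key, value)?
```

Input: (119, 2, 224) -> Output: (119, 2, 224)

Answer: (119, 2, 224)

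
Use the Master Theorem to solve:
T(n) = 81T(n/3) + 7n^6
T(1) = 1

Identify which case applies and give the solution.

a=81, b=3, f(n)=7n^6. log_3(81) = 4. Since c=6 > 4 and the regularity condition holds (81(n/3)^6 = (81/3^6)n^6 with 81/3^6 < 1), Case 3 applies: T(n) = Θ(f(n)) = O(n^6).

Answer: O(n^6) - Case 3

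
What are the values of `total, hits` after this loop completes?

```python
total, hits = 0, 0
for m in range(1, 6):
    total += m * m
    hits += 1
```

Sum of squares and count
`total, hits` takes the values: (0, 0) → (1, 0) → (1, 1) → (5, 1) → (5, 2) → (14, 2) → (14, 3) → (30, 3) → (30, 4) → (55, 4) → (55, 5)

Answer: 55, 5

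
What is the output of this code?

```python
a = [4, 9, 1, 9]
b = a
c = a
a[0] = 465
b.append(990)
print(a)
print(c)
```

Key concept: multiple aliases.
Step by step:
`a = [4, 9, 1, 9]` → a = [4, 9, 1, 9]
`b = a` → b = [4, 9, 1, 9] (same object as a)
`c = a` → c = [4, 9, 1, 9] (same object as a, b)
`a[0] = 465` → a = [465, 9, 1, 9] (same object as b, c); b = [465, 9, 1, 9] (same object as a, c); c = [465, 9, 1, 9] (same object as a, b)
`b.append(990)` → a = [465, 9, 1, 9, 990] (same object as b, c); b = [465, 9, 1, 9, 990] (same object as a, c); c = [465, 9, 1, 9, 990] (same object as a, b)
`print(a)` → prints [465, 9, 1, 9, 990]
`print(c)` → prints [465, 9, 1, 9, 990]

Answer:
[465, 9, 1, 9, 990]
[465, 9, 1, 9, 990]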